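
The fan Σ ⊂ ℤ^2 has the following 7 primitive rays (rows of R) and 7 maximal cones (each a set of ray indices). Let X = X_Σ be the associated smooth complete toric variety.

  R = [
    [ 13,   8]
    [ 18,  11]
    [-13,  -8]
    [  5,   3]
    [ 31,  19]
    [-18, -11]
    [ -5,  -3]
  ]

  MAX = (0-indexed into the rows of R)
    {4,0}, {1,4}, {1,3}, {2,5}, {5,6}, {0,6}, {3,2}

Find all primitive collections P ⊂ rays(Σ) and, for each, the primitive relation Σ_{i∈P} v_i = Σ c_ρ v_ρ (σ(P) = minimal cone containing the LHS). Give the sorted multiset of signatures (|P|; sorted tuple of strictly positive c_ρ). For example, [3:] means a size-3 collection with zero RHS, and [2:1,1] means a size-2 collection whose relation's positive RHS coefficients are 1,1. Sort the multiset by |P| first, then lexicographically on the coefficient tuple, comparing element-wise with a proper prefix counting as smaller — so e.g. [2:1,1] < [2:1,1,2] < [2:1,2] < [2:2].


Primitive collections (14):

  P={0,2}:  v_{0} + v_{2} = 0  so sig = [2:]
  P={1,5}:  v_{1} + v_{5} = 0  so sig = [2:]
  P={3,6}:  v_{3} + v_{6} = 0  so sig = [2:]
  P={0,1}:  v_{0} + v_{1} = v_{4}  so sig = [2:1]
  P={0,3}:  v_{0} + v_{3} = v_{1}  so sig = [2:1]
  P={0,5}:  v_{0} + v_{5} = v_{6}  so sig = [2:1]
  P={1,2}:  v_{1} + v_{2} = v_{3}  so sig = [2:1]
  P={1,6}:  v_{1} + v_{6} = v_{0}  so sig = [2:1]
  P={2,4}:  v_{2} + v_{4} = v_{1}  so sig = [2:1]
  P={2,6}:  v_{2} + v_{6} = v_{5}  so sig = [2:1]
  P={3,5}:  v_{3} + v_{5} = v_{2}  so sig = [2:1]
  P={4,5}:  v_{4} + v_{5} = v_{0}  so sig = [2:1]
  P={3,4}:  v_{3} + v_{4} = 2·v_{1}  so sig = [2:2]
  P={4,6}:  v_{4} + v_{6} = 2·v_{0}  so sig = [2:2]

Hence PRS(X_Σ) =
[[2:], [2:], [2:], [2:1], [2:1], [2:1], [2:1], [2:1], [2:1], [2:1], [2:1], [2:1], [2:2], [2:2]]


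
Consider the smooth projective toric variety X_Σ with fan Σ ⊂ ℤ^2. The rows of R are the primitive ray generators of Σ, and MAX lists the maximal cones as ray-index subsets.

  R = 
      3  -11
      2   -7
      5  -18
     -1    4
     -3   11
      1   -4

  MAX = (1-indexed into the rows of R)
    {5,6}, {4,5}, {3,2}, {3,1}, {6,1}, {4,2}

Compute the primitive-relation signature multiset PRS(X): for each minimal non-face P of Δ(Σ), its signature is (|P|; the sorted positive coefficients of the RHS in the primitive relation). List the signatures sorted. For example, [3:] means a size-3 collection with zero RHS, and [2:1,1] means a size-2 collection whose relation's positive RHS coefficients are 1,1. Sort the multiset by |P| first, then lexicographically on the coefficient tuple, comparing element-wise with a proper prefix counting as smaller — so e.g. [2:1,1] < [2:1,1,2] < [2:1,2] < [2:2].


Primitive collections (9):

  {1,5}:  v_{1} + v_{5} = 0  →  sig = [2:]
  {4,6}:  v_{4} + v_{6} = 0  →  sig = [2:]
  {1,2}:  v_{1} + v_{2} = v_{3}  →  sig = [2:1]
  {1,4}:  v_{1} + v_{4} = v_{2}  →  sig = [2:1]
  {2,5}:  v_{2} + v_{5} = v_{4}  →  sig = [2:1]
  {2,6}:  v_{2} + v_{6} = v_{1}  →  sig = [2:1]
  {3,5}:  v_{3} + v_{5} = v_{2}  →  sig = [2:1]
  {3,4}:  v_{3} + v_{4} = 2·v_{2}  →  sig = [2:2]
  {3,6}:  v_{3} + v_{6} = 2·v_{1}  →  sig = [2:2]

Signatures (|P|; sorted positive RHS coefficients), sorted:
    |P|=2: 9 collections, coeffs (), (), (1), (1), (1), (1), (1), (2), (2)


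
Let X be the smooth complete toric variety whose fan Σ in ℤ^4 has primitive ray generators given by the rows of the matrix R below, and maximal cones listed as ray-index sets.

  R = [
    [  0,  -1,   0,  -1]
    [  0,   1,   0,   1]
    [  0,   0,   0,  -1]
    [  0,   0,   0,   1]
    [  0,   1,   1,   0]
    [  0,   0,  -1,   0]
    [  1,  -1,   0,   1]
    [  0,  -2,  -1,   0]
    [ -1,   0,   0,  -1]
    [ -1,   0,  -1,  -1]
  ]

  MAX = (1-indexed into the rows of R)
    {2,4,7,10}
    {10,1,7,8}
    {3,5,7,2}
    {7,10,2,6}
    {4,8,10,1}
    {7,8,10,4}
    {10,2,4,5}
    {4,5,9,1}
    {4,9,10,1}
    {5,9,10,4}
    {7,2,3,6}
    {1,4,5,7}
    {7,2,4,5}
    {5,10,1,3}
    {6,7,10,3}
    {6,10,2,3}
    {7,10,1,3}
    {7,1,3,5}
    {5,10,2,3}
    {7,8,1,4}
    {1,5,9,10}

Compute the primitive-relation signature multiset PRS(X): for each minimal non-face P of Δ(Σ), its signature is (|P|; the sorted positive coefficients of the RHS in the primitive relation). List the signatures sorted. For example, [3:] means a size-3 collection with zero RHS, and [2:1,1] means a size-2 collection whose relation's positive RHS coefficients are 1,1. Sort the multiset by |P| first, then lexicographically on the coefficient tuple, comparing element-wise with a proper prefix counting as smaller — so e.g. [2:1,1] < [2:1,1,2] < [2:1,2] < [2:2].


Minimal non-faces — 18 found among 10 rays, 21 max cones:

  P = {1,2}:  v_{1} + v_{2} = 0  ⟹  sig = [2:]
  P = {3,4}:  v_{3} + v_{4} = 0  ⟹  sig = [2:]
  P = {6,9}:  v_{6} + v_{9} = v_{10}  ⟹  sig = [2:1]
  P = {5,6}:  v_{5} + v_{6} = v_{2} + v_{3}  ⟹  sig = [2:1,1]
  P = {5,8}:  v_{5} + v_{8} = v_{1} + v_{4}  ⟹  sig = [2:1,1]
  P = {7,9}:  v_{7} + v_{9} = v_{1} + v_{4}  ⟹  sig = [2:1,1]
  P = {1,6}:  v_{1} + v_{6} = v_{3} + v_{7} + v_{10}  ⟹  sig = [2:1,1,1]
  P = {2,8}:  v_{2} + v_{8} = v_{4} + v_{7} + v_{10}  ⟹  sig = [2:1,1,1]
  P = {2,9}:  v_{2} + v_{9} = v_{4} + v_{5} + v_{10}  ⟹  sig = [2:1,1,1]
  P = {3,8}:  v_{3} + v_{8} = v_{1} + v_{7} + v_{10}  ⟹  sig = [2:1,1,1]
  P = {3,9}:  v_{3} + v_{9} = v_{1} + v_{5} + v_{10}  ⟹  sig = [2:1,1,1]
  P = {4,6}:  v_{4} + v_{6} = v_{2} + v_{7} + v_{10}  ⟹  sig = [2:1,1,1]
  P = {8,9}:  v_{8} + v_{9} = 2·v_{1} + 2·v_{4} + v_{10}  ⟹  sig = [2:1,2,2]
  P = {6,8}:  v_{6} + v_{8} = 2·v_{7} + 2·v_{10}  ⟹  sig = [2:2,2]
  P = {5,7,10}:  v_{5} + v_{7} + v_{10} = 0  ⟹  sig = [3:]
  P = {1,4,5,10}:  v_{1} + v_{4} + v_{5} + v_{10} = v_{9}  ⟹  sig = [4:1]
  P = {1,4,7,10}:  v_{1} + v_{4} + v_{7} + v_{10} = v_{8}  ⟹  sig = [4:1]
  P = {2,3,7,10}:  v_{2} + v_{3} + v_{7} + v_{10} = v_{6}  ⟹  sig = [4:1]

Sorted signature multiset PRS(X):
[[2:], [2:], [2:1], [2:1,1], [2:1,1], [2:1,1], [2:1,1,1], [2:1,1,1], [2:1,1,1], [2:1,1,1], [2:1,1,1], [2:1,1,1], [2:1,2,2], [2:2,2], [3:], [4:1], [4:1], [4:1]]


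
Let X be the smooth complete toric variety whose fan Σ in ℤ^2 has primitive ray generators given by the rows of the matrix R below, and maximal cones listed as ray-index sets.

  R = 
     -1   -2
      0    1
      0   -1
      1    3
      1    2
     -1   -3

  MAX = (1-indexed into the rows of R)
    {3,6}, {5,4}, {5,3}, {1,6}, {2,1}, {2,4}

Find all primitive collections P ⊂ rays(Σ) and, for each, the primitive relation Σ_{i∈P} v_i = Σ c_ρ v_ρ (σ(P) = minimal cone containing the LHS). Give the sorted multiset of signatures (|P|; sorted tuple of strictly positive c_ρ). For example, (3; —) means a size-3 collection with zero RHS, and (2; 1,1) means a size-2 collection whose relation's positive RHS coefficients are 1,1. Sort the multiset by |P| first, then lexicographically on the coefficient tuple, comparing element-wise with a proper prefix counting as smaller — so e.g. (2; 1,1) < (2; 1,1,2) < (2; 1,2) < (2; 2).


9 minimal non-faces of Δ(Σ) (on 6 rays):

  P = {1,5}:  v_{1} + v_{5} = 0 — sig = (2; —)
  P = {2,3}:  v_{2} + v_{3} = 0 — sig = (2; —)
  P = {4,6}:  v_{4} + v_{6} = 0 — sig = (2; —)
  P = {1,3}:  v_{1} + v_{3} = v_{6} — sig = (2; 1)
  P = {1,4}:  v_{1} + v_{4} = v_{2} — sig = (2; 1)
  P = {2,5}:  v_{2} + v_{5} = v_{4} — sig = (2; 1)
  P = {2,6}:  v_{2} + v_{6} = v_{1} — sig = (2; 1)
  P = {3,4}:  v_{3} + v_{4} = v_{5} — sig = (2; 1)
  P = {5,6}:  v_{5} + v_{6} = v_{3} — sig = (2; 1)

Signatures (|P|; sorted positive RHS coefficients), sorted:
[(2; —), (2; —), (2; —), (2; 1), (2; 1), (2; 1), (2; 1), (2; 1), (2; 1)]


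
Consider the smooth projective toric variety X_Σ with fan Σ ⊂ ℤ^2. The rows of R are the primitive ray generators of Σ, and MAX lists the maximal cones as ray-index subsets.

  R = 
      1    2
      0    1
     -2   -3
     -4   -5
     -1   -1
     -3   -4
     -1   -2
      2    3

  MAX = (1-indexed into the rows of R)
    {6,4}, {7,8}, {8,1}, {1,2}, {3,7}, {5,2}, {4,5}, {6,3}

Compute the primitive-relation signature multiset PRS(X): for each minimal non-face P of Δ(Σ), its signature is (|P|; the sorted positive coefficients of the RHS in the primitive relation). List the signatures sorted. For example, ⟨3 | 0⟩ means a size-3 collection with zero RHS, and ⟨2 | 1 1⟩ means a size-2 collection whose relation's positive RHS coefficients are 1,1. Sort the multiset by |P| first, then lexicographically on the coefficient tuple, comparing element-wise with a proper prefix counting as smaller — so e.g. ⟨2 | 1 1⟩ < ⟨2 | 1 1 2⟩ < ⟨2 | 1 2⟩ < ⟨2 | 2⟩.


The 20 primitive collections of Σ (r=8, n=2):

  P={1,7}:  v_{1} + v_{7} = 0 ; sig = ⟨2 | 0⟩
  P={3,8}:  v_{3} + v_{8} = 0 ; sig = ⟨2 | 0⟩
  P={1,3}:  v_{1} + v_{3} = v_{5} ; sig = ⟨2 | 1⟩
  P={1,5}:  v_{1} + v_{5} = v_{2} ; sig = ⟨2 | 1⟩
  P={2,7}:  v_{2} + v_{7} = v_{5} ; sig = ⟨2 | 1⟩
  P={3,5}:  v_{3} + v_{5} = v_{6} ; sig = ⟨2 | 1⟩
  P={5,6}:  v_{5} + v_{6} = v_{4} ; sig = ⟨2 | 1⟩
  P={5,7}:  v_{5} + v_{7} = v_{3} ; sig = ⟨2 | 1⟩
  P={5,8}:  v_{5} + v_{8} = v_{1} ; sig = ⟨2 | 1⟩
  P={6,8}:  v_{6} + v_{8} = v_{5} ; sig = ⟨2 | 1⟩
  P={4,7}:  v_{4} + v_{7} = v_{3} + v_{6} ; sig = ⟨2 | 1 1⟩
  P={1,6}:  v_{1} + v_{6} = 2·v_{5} ; sig = ⟨2 | 2⟩
  P={2,3}:  v_{2} + v_{3} = 2·v_{5} ; sig = ⟨2 | 2⟩
  P={2,8}:  v_{2} + v_{8} = 2·v_{1} ; sig = ⟨2 | 2⟩
  P={3,4}:  v_{3} + v_{4} = 2·v_{6} ; sig = ⟨2 | 2⟩
  P={4,8}:  v_{4} + v_{8} = 2·v_{5} ; sig = ⟨2 | 2⟩
  P={6,7}:  v_{6} + v_{7} = 2·v_{3} ; sig = ⟨2 | 2⟩
  P={1,4}:  v_{1} + v_{4} = 3·v_{5} ; sig = ⟨2 | 3⟩
  P={2,6}:  v_{2} + v_{6} = 3·v_{5} ; sig = ⟨2 | 3⟩
  P={2,4}:  v_{2} + v_{4} = 4·v_{5} ; sig = ⟨2 | 4⟩

Sorted signature multiset PRS(X):
[⟨2 | 0⟩, ⟨2 | 0⟩, ⟨2 | 1⟩, ⟨2 | 1⟩, ⟨2 | 1⟩, ⟨2 | 1⟩, ⟨2 | 1⟩, ⟨2 | 1⟩, ⟨2 | 1⟩, ⟨2 | 1⟩, ⟨2 | 1 1⟩, ⟨2 | 2⟩, ⟨2 | 2⟩, ⟨2 | 2⟩, ⟨2 | 2⟩, ⟨2 | 2⟩, ⟨2 | 2⟩, ⟨2 | 3⟩, ⟨2 | 3⟩, ⟨2 | 4⟩]


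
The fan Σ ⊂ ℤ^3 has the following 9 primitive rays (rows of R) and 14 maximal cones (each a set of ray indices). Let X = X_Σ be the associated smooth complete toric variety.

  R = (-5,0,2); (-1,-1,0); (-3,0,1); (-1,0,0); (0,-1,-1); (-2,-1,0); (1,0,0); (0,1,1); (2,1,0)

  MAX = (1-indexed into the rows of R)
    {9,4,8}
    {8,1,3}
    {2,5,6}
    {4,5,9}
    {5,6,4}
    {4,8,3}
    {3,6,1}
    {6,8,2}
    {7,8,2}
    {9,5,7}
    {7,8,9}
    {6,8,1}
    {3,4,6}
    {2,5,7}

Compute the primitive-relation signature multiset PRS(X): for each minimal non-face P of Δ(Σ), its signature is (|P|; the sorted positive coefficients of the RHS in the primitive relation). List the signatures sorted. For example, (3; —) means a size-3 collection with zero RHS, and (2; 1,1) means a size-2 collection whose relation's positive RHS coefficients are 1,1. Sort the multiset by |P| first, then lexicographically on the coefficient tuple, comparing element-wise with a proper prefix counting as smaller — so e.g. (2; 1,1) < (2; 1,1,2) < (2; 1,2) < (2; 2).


Minimal non-faces — 17 found among 9 rays, 14 max cones:

  {4,7}:  v_{4} + v_{7} = 0  ⇒ sig = (2; —)
  {5,8}:  v_{5} + v_{8} = 0  ⇒ sig = (2; —)
  {6,9}:  v_{6} + v_{9} = 0  ⇒ sig = (2; —)
  {2,4}:  v_{2} + v_{4} = v_{6}  ⇒ sig = (2; 1)
  {2,9}:  v_{2} + v_{9} = v_{7}  ⇒ sig = (2; 1)
  {6,7}:  v_{6} + v_{7} = v_{2}  ⇒ sig = (2; 1)
  {1,5}:  v_{1} + v_{5} = v_{3} + v_{6}  ⇒ sig = (2; 1,1)
  {1,9}:  v_{1} + v_{9} = v_{3} + v_{8}  ⇒ sig = (2; 1,1)
  {3,5}:  v_{3} + v_{5} = v_{4} + v_{6}  ⇒ sig = (2; 1,1)
  {3,7}:  v_{3} + v_{7} = v_{6} + v_{8}  ⇒ sig = (2; 1,1)
  {3,9}:  v_{3} + v_{9} = v_{4} + v_{8}  ⇒ sig = (2; 1,1)
  {2,3}:  v_{2} + v_{3} = 2·v_{6} + v_{8}  ⇒ sig = (2; 1,2)
  {1,4}:  v_{1} + v_{4} = 2·v_{3}  ⇒ sig = (2; 2)
  {1,7}:  v_{1} + v_{7} = 2·v_{6} + 2·v_{8}  ⇒ sig = (2; 2,2)
  {1,2}:  v_{1} + v_{2} = 3·v_{6} + 2·v_{8}  ⇒ sig = (2; 2,3)
  {3,6,8}:  v_{3} + v_{6} + v_{8} = v_{1}  ⇒ sig = (3; 1)
  {4,6,8}:  v_{4} + v_{6} + v_{8} = v_{3}  ⇒ sig = (3; 1)

Signatures (|P|; sorted positive RHS coefficients), sorted:
[(2; —), (2; —), (2; —), (2; 1), (2; 1), (2; 1), (2; 1,1), (2; 1,1), (2; 1,1), (2; 1,1), (2; 1,1), (2; 1,2), (2; 2), (2; 2,2), (2; 2,3), (3; 1), (3; 1)]


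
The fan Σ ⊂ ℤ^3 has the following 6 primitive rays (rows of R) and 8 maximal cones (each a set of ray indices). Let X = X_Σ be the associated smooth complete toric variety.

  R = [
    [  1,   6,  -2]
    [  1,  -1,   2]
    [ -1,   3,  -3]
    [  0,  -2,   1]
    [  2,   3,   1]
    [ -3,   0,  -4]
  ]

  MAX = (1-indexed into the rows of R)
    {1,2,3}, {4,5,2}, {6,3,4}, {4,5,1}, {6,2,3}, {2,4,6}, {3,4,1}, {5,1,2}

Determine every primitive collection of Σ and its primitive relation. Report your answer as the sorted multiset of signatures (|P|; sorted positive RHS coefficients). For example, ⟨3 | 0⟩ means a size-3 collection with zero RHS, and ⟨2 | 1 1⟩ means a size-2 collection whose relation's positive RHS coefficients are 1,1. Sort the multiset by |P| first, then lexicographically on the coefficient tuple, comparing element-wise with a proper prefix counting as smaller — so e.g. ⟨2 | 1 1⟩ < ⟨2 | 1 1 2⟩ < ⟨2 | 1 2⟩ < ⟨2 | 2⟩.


The 5 primitive collections of Σ (r=6, n=3):

  P={3,5}:  v_{3} + v_{5} = v_{1}  →  sig = ⟨2 | 1⟩
  P={5,6}:  v_{5} + v_{6} = v_{3}  →  sig = ⟨2 | 1⟩
  P={1,6}:  v_{1} + v_{6} = 2·v_{3}  →  sig = ⟨2 | 2⟩
  P={2,3,4}:  v_{2} + v_{3} + v_{4} = 0  →  sig = ⟨3 | 0⟩
  P={1,2,4}:  v_{1} + v_{2} + v_{4} = v_{5}  →  sig = ⟨3 | 1⟩

Hence PRS(X_Σ) =
[⟨2 | 1⟩, ⟨2 | 1⟩, ⟨2 | 2⟩, ⟨3 | 0⟩, ⟨3 | 1⟩]


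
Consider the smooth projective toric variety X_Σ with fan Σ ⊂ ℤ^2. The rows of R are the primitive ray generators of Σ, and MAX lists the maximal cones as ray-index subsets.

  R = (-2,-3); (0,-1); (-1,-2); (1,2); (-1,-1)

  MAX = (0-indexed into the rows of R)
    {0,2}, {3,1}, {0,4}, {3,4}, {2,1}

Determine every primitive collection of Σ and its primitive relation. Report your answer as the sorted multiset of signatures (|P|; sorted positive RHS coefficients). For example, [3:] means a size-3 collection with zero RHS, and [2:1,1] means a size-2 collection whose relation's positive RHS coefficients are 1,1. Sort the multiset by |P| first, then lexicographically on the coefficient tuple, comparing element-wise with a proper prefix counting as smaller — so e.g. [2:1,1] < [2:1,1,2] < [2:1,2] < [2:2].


Primitive collections (5):

  {2,3}:  v_{2} + v_{3} = 0  so sig = [2:]
  {0,3}:  v_{0} + v_{3} = v_{4}  so sig = [2:1]
  {1,4}:  v_{1} + v_{4} = v_{2}  so sig = [2:1]
  {2,4}:  v_{2} + v_{4} = v_{0}  so sig = [2:1]
  {0,1}:  v_{0} + v_{1} = 2·v_{2}  so sig = [2:2]

Hence PRS(X_Σ) =
    [2:]
    [2:1]
    [2:1]
    [2:1]
    [2:2]


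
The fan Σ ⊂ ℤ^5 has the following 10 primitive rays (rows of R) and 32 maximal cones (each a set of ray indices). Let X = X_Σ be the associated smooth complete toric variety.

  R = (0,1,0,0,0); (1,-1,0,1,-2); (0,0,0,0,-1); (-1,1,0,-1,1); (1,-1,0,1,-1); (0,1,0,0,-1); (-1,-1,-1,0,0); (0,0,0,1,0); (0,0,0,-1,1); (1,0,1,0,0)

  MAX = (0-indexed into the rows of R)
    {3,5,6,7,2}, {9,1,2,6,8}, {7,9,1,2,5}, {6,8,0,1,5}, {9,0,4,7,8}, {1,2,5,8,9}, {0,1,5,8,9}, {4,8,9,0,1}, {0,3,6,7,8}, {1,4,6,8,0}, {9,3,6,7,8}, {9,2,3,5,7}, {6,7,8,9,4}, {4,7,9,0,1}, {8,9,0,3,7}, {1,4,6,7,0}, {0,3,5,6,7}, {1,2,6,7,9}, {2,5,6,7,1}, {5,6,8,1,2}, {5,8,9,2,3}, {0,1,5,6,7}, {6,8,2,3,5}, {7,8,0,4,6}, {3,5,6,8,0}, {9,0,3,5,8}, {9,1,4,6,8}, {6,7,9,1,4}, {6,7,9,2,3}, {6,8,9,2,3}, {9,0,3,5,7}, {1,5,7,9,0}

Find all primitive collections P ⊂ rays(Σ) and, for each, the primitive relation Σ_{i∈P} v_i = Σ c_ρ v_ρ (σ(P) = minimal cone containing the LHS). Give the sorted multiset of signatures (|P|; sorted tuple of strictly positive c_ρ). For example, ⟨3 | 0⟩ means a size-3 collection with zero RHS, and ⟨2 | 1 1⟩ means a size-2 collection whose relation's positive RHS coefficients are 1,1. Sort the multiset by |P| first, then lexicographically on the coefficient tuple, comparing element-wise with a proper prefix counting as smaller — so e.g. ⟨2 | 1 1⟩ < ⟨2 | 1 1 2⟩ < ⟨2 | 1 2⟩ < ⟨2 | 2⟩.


Primitive collections (10):

  {3,4}:  v_{3} + v_{4} = 0  ⇒ sig = ⟨2 | 0⟩
  {0,2}:  v_{0} + v_{2} = v_{5}  ⇒ sig = ⟨2 | 1⟩
  {1,3}:  v_{1} + v_{3} = v_{2}  ⇒ sig = ⟨2 | 1⟩
  {2,4}:  v_{2} + v_{4} = v_{1}  ⇒ sig = ⟨2 | 1⟩
  {4,5}:  v_{4} + v_{5} = v_{0} + v_{1}  ⇒ sig = ⟨2 | 1 1⟩
  {0,6,9}:  v_{0} + v_{6} + v_{9} = 0  ⇒ sig = ⟨3 | 0⟩
  {2,7,8}:  v_{2} + v_{7} + v_{8} = 0  ⇒ sig = ⟨3 | 0⟩
  {1,7,8}:  v_{1} + v_{7} + v_{8} = v_{4}  ⇒ sig = ⟨3 | 1⟩
  {5,6,9}:  v_{5} + v_{6} + v_{9} = v_{2}  ⇒ sig = ⟨3 | 1⟩
  {5,7,8}:  v_{5} + v_{7} + v_{8} = v_{0}  ⇒ sig = ⟨3 | 1⟩

Signatures (|P|; sorted positive RHS coefficients), sorted:
    ⟨2 | 0⟩
    ⟨2 | 1⟩
    ⟨2 | 1⟩
    ⟨2 | 1⟩
    ⟨2 | 1 1⟩
    ⟨3 | 0⟩
    ⟨3 | 0⟩
    ⟨3 | 1⟩
    ⟨3 | 1⟩
    ⟨3 | 1⟩


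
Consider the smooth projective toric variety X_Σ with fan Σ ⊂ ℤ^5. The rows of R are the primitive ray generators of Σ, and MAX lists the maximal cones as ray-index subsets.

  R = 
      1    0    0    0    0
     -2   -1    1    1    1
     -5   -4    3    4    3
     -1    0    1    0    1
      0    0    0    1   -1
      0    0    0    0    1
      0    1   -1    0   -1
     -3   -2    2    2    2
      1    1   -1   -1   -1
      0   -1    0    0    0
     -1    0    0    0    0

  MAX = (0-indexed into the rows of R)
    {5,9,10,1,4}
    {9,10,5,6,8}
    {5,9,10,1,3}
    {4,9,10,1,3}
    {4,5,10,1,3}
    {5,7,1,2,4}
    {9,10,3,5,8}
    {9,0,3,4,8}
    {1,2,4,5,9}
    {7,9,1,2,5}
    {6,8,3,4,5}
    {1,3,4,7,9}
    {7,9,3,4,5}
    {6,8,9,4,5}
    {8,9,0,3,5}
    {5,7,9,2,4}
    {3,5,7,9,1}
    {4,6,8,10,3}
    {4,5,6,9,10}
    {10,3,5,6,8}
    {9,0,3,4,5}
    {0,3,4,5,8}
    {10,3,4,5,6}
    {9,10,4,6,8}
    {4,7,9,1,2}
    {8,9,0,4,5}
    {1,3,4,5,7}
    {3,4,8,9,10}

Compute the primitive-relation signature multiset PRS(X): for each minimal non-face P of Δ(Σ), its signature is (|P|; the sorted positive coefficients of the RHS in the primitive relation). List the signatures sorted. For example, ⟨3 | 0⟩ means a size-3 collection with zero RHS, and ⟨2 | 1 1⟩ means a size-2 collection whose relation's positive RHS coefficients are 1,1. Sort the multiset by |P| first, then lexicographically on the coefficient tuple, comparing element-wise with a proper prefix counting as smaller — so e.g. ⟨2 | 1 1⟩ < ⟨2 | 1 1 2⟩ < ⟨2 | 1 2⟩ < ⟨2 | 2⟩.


|primitive collections| = 20. Relations:

  {0,10}:  v_{0} + v_{10} = 0 ; sig = ⟨2 | 0⟩
  {1,8}:  v_{1} + v_{8} = v_{10} ; sig = ⟨2 | 1⟩
  {7,8}:  v_{7} + v_{8} = v_{1} ; sig = ⟨2 | 1⟩
  {0,6}:  v_{0} + v_{6} = v_{4} + v_{5} + v_{8} ; sig = ⟨2 | 1 1 1⟩
  {0,1}:  v_{0} + v_{1} = v_{3} + v_{4} + v_{5} + v_{9} ; sig = ⟨2 | 1 1 1 1⟩
  {6,7}:  v_{6} + v_{7} = v_{1} + v_{4} + v_{5} + v_{10} ; sig = ⟨2 | 1 1 1 1⟩
  {2,8}:  v_{2} + v_{8} = 2·v_{1} + v_{4} + v_{5} + v_{9} ; sig = ⟨2 | 1 1 1 2⟩
  {2,10}:  v_{2} + v_{10} = 3·v_{1} + v_{4} + v_{5} + v_{9} ; sig = ⟨2 | 1 1 1 3⟩
  {1,6}:  v_{1} + v_{6} = v_{4} + v_{5} + 2·v_{10} ; sig = ⟨2 | 1 1 2⟩
  {0,2}:  v_{0} + v_{2} = v_{3} + 2·v_{4} + 2·v_{5} + v_{7} + 2·v_{9} ; sig = ⟨2 | 1 1 2 2 2⟩
  {2,6}:  v_{2} + v_{6} = 2·v_{1} + 2·v_{4} + 2·v_{5} + v_{9} + v_{10} ; sig = ⟨2 | 1 1 2 2 2⟩
  {2,3}:  v_{2} + v_{3} = 2·v_{7} ; sig = ⟨2 | 2⟩
  {7,10}:  v_{7} + v_{10} = 2·v_{1} ; sig = ⟨2 | 2⟩
  {0,7}:  v_{0} + v_{7} = 2·v_{3} + 2·v_{4} + 2·v_{5} + 2·v_{9} ; sig = ⟨2 | 2 2 2 2⟩
  {3,6,9}:  v_{3} + v_{6} + v_{9} = v_{10} ; sig = ⟨3 | 1⟩
  {4,5,8,10}:  v_{4} + v_{5} + v_{8} + v_{10} = v_{6} ; sig = ⟨4 | 1⟩
  {3,4,5,8,9}:  v_{3} + v_{4} + v_{5} + v_{8} + v_{9} = 0 ; sig = ⟨5 | 0⟩
  {1,3,4,5,9}:  v_{1} + v_{3} + v_{4} + v_{5} + v_{9} = v_{7} ; sig = ⟨5 | 1⟩
  {1,4,5,7,9}:  v_{1} + v_{4} + v_{5} + v_{7} + v_{9} = v_{2} ; sig = ⟨5 | 1⟩
  {3,4,5,9,10}:  v_{3} + v_{4} + v_{5} + v_{9} + v_{10} = v_{1} ; sig = ⟨5 | 1⟩

Sorted signature multiset PRS(X):
    |P|=2: 14 collections, coeffs (), (1), (1), (1,1,1), (1,1,1,1), (1,1,1,1), (1,1,1,2), (1,1,1,3), (1,1,2), (1,1,2,2,2), (1,1,2,2,2), (2), (2), (2,2,2,2)
    |P|=3: 1 collection, coeffs (1)
    |P|=4: 1 collection, coeffs (1)
    |P|=5: 4 collections, coeffs (), (1), (1), (1)


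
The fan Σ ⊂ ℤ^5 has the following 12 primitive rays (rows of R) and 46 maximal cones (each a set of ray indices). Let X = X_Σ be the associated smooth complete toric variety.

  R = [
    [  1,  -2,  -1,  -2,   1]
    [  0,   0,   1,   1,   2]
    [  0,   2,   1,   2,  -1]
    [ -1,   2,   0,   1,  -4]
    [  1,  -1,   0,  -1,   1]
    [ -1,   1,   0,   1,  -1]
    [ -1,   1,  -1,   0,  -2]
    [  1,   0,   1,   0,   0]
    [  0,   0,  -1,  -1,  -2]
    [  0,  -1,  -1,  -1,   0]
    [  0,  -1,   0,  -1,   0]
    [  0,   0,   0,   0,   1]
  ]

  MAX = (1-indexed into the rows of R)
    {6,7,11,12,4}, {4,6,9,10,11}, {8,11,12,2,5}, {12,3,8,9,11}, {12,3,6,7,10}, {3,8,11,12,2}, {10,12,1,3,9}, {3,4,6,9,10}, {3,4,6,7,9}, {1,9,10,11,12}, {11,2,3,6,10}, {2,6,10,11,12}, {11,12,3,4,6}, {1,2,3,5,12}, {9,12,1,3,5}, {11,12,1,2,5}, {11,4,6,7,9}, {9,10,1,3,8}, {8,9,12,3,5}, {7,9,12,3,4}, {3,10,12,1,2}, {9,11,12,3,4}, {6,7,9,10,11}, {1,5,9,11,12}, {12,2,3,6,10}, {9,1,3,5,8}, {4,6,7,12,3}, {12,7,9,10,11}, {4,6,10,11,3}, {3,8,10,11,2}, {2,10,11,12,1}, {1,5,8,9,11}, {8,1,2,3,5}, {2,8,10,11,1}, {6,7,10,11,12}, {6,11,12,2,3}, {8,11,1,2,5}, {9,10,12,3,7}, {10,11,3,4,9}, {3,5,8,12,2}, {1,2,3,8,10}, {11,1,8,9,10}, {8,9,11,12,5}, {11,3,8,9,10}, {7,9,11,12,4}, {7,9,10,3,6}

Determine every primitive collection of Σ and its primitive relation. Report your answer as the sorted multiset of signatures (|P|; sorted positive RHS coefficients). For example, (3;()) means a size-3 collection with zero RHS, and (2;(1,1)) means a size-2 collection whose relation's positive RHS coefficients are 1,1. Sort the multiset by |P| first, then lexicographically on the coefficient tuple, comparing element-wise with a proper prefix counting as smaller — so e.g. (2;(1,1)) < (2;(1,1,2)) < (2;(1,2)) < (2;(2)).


23 collections generate NE(X_Σ); each relation:

  P={2,9}:  v_{2} + v_{9} = 0  ⇒ sig = (2;())
  P={5,6}:  v_{5} + v_{6} = 0  ⇒ sig = (2;())
  P={1,6}:  v_{1} + v_{6} = v_{10}  ⇒ sig = (2;(1))
  P={5,10}:  v_{5} + v_{10} = v_{1}  ⇒ sig = (2;(1))
  P={2,7}:  v_{2} + v_{7} = v_{6} + v_{12}  ⇒ sig = (2;(1,1))
  P={5,7}:  v_{5} + v_{7} = v_{9} + v_{12}  ⇒ sig = (2;(1,1))
  P={6,8}:  v_{6} + v_{8} = v_{3} + v_{11}  ⇒ sig = (2;(1,1))
  P={1,7}:  v_{1} + v_{7} = v_{9} + v_{10} + v_{12}  ⇒ sig = (2;(1,1,1))
  P={2,4}:  v_{2} + v_{4} = v_{3} + v_{6} + v_{11}  ⇒ sig = (2;(1,1,1))
  P={4,5}:  v_{4} + v_{5} = v_{3} + v_{9} + v_{11}  ⇒ sig = (2;(1,1,1))
  P={1,4}:  v_{1} + v_{4} = v_{3} + v_{9} + v_{10} + v_{11}  ⇒ sig = (2;(1,1,1,1))
  P={7,8}:  v_{7} + v_{8} = v_{3} + v_{9} + v_{11} + v_{12}  ⇒ sig = (2;(1,1,1,1))
  P={4,8}:  v_{4} + v_{8} = 2·v_{3} + v_{9} + 2·v_{11}  ⇒ sig = (2;(1,2,2))
  P={3,5,11}:  v_{3} + v_{5} + v_{11} = v_{8}  ⇒ sig = (3;(1))
  P={6,9,12}:  v_{6} + v_{9} + v_{12} = v_{7}  ⇒ sig = (3;(1))
  P={8,10,12}:  v_{8} + v_{10} + v_{12} = v_{5}  ⇒ sig = (3;(1))
  P={1,3,11}:  v_{1} + v_{3} + v_{11} = v_{8} + v_{10}  ⇒ sig = (3;(1,1))
  P={3,7,11}:  v_{3} + v_{7} + v_{11} = v_{4} + v_{12}  ⇒ sig = (3;(1,1))
  P={4,10,12}:  v_{4} + v_{10} + v_{12} = v_{6} + v_{9}  ⇒ sig = (3;(1,1))
  P={1,8,12}:  v_{1} + v_{8} + v_{12} = 2·v_{5}  ⇒ sig = (3;(2))
  P={4,7,10}:  v_{4} + v_{7} + v_{10} = 2·v_{6} + 2·v_{9}  ⇒ sig = (3;(2,2))
  P={3,10,11,12}:  v_{3} + v_{10} + v_{11} + v_{12} = 0  ⇒ sig = (4;())
  P={3,6,9,11}:  v_{3} + v_{6} + v_{9} + v_{11} = v_{4}  ⇒ sig = (4;(1))

Sorted signature multiset PRS(X):
    |P|=2: 13 collections, coeffs (), (), (1), (1), (1,1), (1,1), (1,1), (1,1,1), (1,1,1), (1,1,1), (1,1,1,1), (1,1,1,1), (1,2,2)
    |P|=3: 8 collections, coeffs (1), (1), (1), (1,1), (1,1), (1,1), (2), (2,2)
    |P|=4: 2 collections, coeffs (), (1)


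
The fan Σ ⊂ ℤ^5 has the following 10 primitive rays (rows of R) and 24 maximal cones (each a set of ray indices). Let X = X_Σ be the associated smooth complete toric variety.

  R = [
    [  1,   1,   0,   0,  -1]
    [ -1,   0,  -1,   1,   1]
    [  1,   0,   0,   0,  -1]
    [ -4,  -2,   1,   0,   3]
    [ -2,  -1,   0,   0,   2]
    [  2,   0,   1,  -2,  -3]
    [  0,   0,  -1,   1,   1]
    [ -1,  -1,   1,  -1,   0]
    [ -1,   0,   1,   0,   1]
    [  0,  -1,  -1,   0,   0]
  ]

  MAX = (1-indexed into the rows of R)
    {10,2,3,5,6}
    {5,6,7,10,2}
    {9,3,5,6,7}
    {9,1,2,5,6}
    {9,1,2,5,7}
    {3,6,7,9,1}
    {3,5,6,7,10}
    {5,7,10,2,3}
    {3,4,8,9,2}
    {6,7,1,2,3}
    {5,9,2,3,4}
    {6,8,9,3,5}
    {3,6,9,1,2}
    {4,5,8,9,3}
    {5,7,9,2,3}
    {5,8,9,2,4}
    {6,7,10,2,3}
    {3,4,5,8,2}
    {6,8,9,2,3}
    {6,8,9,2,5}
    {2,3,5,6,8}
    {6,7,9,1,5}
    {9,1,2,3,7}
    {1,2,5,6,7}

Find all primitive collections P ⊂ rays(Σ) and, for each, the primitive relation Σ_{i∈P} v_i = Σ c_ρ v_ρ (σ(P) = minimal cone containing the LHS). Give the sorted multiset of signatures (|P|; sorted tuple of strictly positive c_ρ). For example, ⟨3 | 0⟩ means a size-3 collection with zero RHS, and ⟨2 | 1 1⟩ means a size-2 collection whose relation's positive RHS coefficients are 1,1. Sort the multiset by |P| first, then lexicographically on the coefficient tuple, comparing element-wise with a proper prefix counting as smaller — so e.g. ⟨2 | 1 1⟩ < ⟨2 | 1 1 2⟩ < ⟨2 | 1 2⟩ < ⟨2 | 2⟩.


14 minimal non-faces of Δ(Σ) (on 10 rays):

  {7,8}:  v_{7} + v_{8} = v_{3} + v_{5}  ⇒ sig = ⟨2 | 1 1⟩
  {9,10}:  v_{9} + v_{10} = v_{3} + v_{5}  ⇒ sig = ⟨2 | 1 1⟩
  {1,4}:  v_{1} + v_{4} = v_{2} + v_{8} + v_{9}  ⇒ sig = ⟨2 | 1 1 1⟩
  {1,8}:  v_{1} + v_{8} = v_{2} + v_{6} + v_{9}  ⇒ sig = ⟨2 | 1 1 1⟩
  {1,10}:  v_{1} + v_{10} = v_{2} + v_{6} + v_{7}  ⇒ sig = ⟨2 | 1 1 1⟩
  {4,7}:  v_{4} + v_{7} = v_{2} + 2·v_{3} + 2·v_{5} + v_{9}  ⇒ sig = ⟨2 | 1 1 2 2⟩
  {4,10}:  v_{4} + v_{10} = v_{2} + 2·v_{3} + 2·v_{5} + v_{8}  ⇒ sig = ⟨2 | 1 1 2 2⟩
  {8,10}:  v_{8} + v_{10} = v_{2} + 2·v_{3} + 2·v_{5} + v_{6}  ⇒ sig = ⟨2 | 1 1 2 2⟩
  {4,6}:  v_{4} + v_{6} = 2·v_{8}  ⇒ sig = ⟨2 | 2⟩
  {1,3,5}:  v_{1} + v_{3} + v_{5} = 0  ⇒ sig = ⟨3 | 0⟩
  {2,6,7,9}:  v_{2} + v_{6} + v_{7} + v_{9} = 0  ⇒ sig = ⟨4 | 0⟩
  {2,3,5,6,7}:  v_{2} + v_{3} + v_{5} + v_{6} + v_{7} = v_{10}  ⇒ sig = ⟨5 | 1⟩
  {2,3,5,6,9}:  v_{2} + v_{3} + v_{5} + v_{6} + v_{9} = v_{8}  ⇒ sig = ⟨5 | 1⟩
  {2,3,5,8,9}:  v_{2} + v_{3} + v_{5} + v_{8} + v_{9} = v_{4}  ⇒ sig = ⟨5 | 1⟩

Hence PRS(X_Σ) =
[⟨2 | 1 1⟩, ⟨2 | 1 1⟩, ⟨2 | 1 1 1⟩, ⟨2 | 1 1 1⟩, ⟨2 | 1 1 1⟩, ⟨2 | 1 1 2 2⟩, ⟨2 | 1 1 2 2⟩, ⟨2 | 1 1 2 2⟩, ⟨2 | 2⟩, ⟨3 | 0⟩, ⟨4 | 0⟩, ⟨5 | 1⟩, ⟨5 | 1⟩, ⟨5 | 1⟩]


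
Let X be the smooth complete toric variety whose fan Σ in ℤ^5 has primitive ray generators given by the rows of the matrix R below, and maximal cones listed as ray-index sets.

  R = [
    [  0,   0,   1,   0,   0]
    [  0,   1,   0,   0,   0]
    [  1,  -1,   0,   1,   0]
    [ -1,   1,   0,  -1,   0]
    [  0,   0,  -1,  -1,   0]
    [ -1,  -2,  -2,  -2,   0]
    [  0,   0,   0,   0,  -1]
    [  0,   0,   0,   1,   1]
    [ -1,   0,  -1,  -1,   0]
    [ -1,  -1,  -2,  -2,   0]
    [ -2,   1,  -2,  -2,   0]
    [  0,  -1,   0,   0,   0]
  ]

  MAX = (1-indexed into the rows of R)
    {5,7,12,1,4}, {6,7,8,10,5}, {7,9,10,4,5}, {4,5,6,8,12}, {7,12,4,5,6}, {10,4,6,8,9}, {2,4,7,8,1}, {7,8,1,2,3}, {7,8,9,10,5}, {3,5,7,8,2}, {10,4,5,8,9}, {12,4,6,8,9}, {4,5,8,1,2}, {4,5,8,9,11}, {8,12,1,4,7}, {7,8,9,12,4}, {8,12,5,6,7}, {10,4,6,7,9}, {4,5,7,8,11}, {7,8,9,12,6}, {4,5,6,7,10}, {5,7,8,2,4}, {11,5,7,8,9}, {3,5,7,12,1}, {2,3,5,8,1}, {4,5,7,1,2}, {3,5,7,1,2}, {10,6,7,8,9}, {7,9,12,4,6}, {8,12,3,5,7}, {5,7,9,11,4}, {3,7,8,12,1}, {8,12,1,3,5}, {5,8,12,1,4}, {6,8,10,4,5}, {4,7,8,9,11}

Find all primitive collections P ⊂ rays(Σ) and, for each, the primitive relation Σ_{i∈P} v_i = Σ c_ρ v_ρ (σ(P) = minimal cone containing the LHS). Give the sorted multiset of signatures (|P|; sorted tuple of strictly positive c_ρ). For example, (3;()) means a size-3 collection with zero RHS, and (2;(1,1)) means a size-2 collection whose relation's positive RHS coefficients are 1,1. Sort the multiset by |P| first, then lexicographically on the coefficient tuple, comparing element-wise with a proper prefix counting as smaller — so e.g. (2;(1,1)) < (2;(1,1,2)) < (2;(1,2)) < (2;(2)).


The 25 primitive collections of Σ (r=12, n=5):

  • {2,12}:  v_{2} + v_{12} = 0  ⟹  sig = (2;())
  • {3,4}:  v_{3} + v_{4} = 0  ⟹  sig = (2;())
  • {2,6}:  v_{2} + v_{6} = v_{10}  ⟹  sig = (2;(1))
  • {10,12}:  v_{10} + v_{12} = v_{6}  ⟹  sig = (2;(1))
  • {1,9}:  v_{1} + v_{9} = v_{4} + v_{12}  ⟹  sig = (2;(1,1))
  • {1,11}:  v_{1} + v_{11} = v_{4} + v_{9}  ⟹  sig = (2;(1,1))
  • {2,10}:  v_{2} + v_{10} = v_{5} + v_{9}  ⟹  sig = (2;(1,1))
  • {2,9}:  v_{2} + v_{9} = v_{4} + v_{5} + v_{7} + v_{8}  ⟹  sig = (2;(1,1,1,1))
  • {3,9}:  v_{3} + v_{9} = v_{5} + v_{7} + v_{8} + v_{12}  ⟹  sig = (2;(1,1,1,1))
  • {3,11}:  v_{3} + v_{11} = v_{5} + v_{7} + v_{8} + v_{9}  ⟹  sig = (2;(1,1,1,1))
  • {1,10}:  v_{1} + v_{10} = v_{4} + v_{5} + 2·v_{12}  ⟹  sig = (2;(1,1,2))
  • {3,10}:  v_{3} + v_{10} = 2·v_{5} + v_{7} + v_{8} + 2·v_{12}  ⟹  sig = (2;(1,1,2,2))
  • {3,6}:  v_{3} + v_{6} = 2·v_{5} + v_{7} + v_{8} + 3·v_{12}  ⟹  sig = (2;(1,1,2,3))
  • {1,6}:  v_{1} + v_{6} = v_{4} + v_{5} + 3·v_{12}  ⟹  sig = (2;(1,1,3))
  • {6,11}:  v_{6} + v_{11} = 2·v_{9} + v_{10}  ⟹  sig = (2;(1,2))
  • {10,11}:  v_{10} + v_{11} = v_{5} + 3·v_{9}  ⟹  sig = (2;(1,3))
  • {11,12}:  v_{11} + v_{12} = 2·v_{9}  ⟹  sig = (2;(2))
  • {2,11}:  v_{2} + v_{11} = 2·v_{4} + 2·v_{5} + 2·v_{7} + 2·v_{8}  ⟹  sig = (2;(2,2,2,2))
  • {5,9,12}:  v_{5} + v_{9} + v_{12} = v_{10}  ⟹  sig = (3;(1))
  • {5,6,9}:  v_{5} + v_{6} + v_{9} = 2·v_{10}  ⟹  sig = (3;(2))
  • {1,5,7,8}:  v_{1} + v_{5} + v_{7} + v_{8} = 0  ⟹  sig = (4;())
  • {4,6,7,8}:  v_{4} + v_{6} + v_{7} + v_{8} = 2·v_{9} + v_{12}  ⟹  sig = (4;(1,2))
  • {4,7,8,10}:  v_{4} + v_{7} + v_{8} + v_{10} = 2·v_{9}  ⟹  sig = (4;(2))
  • {4,5,7,8,9}:  v_{4} + v_{5} + v_{7} + v_{8} + v_{9} = v_{11}  ⟹  sig = (5;(1))
  • {4,5,7,8,12}:  v_{4} + v_{5} + v_{7} + v_{8} + v_{12} = v_{9}  ⟹  sig = (5;(1))

Signatures (|P|; sorted positive RHS coefficients), sorted:
[(2;()), (2;()), (2;(1)), (2;(1)), (2;(1,1)), (2;(1,1)), (2;(1,1)), (2;(1,1,1,1)), (2;(1,1,1,1)), (2;(1,1,1,1)), (2;(1,1,2)), (2;(1,1,2,2)), (2;(1,1,2,3)), (2;(1,1,3)), (2;(1,2)), (2;(1,3)), (2;(2)), (2;(2,2,2,2)), (3;(1)), (3;(2)), (4;()), (4;(1,2)), (4;(2)), (5;(1)), (5;(1))]


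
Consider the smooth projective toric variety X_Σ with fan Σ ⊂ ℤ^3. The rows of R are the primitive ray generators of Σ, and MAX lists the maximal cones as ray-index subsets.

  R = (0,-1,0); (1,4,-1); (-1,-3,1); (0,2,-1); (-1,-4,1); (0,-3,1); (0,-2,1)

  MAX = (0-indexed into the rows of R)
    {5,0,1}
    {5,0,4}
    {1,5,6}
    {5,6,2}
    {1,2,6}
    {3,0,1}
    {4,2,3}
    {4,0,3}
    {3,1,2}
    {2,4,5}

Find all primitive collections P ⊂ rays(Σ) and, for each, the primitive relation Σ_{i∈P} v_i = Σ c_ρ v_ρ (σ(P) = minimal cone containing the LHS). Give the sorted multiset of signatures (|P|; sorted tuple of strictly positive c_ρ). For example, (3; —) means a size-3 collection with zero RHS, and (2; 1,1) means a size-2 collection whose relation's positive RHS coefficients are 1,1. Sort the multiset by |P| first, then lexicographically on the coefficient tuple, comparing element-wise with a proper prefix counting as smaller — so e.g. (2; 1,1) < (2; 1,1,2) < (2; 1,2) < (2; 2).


Minimal non-faces — 7 found among 7 rays, 10 max cones:

  P={1,4}:  v_{1} + v_{4} = 0  so sig = (2; —)
  P={3,6}:  v_{3} + v_{6} = 0  so sig = (2; —)
  P={0,2}:  v_{0} + v_{2} = v_{4}  so sig = (2; 1)
  P={0,6}:  v_{0} + v_{6} = v_{5}  so sig = (2; 1)
  P={3,5}:  v_{3} + v_{5} = v_{0}  so sig = (2; 1)
  P={4,6}:  v_{4} + v_{6} = v_{2} + v_{5}  so sig = (2; 1,1)
  P={1,2,5}:  v_{1} + v_{2} + v_{5} = v_{6}  so sig = (3; 1)

so the primitive-relation signature multiset is
{ (2; —) ×2,  (2; 1) ×3,  (2; 1,1),  (3; 1) }


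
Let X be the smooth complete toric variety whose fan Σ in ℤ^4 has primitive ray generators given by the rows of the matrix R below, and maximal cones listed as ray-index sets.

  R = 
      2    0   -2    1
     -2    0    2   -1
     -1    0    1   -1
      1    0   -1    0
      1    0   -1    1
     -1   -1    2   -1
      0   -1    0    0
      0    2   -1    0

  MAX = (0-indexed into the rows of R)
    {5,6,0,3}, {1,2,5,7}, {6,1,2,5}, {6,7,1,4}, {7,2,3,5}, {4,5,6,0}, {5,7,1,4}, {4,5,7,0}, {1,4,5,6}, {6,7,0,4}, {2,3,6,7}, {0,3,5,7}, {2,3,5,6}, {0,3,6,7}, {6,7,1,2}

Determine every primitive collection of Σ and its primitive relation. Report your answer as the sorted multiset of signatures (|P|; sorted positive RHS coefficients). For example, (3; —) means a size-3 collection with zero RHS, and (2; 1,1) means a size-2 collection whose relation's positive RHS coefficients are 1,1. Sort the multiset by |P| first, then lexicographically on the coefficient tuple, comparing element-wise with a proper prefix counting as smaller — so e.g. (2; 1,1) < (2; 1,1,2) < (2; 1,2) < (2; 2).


6 collections generate NE(X_Σ); each relation:

  P = {0,1}:  v_{0} + v_{1} = 0  ⟹  sig = (2; —)
  P = {2,4}:  v_{2} + v_{4} = 0  ⟹  sig = (2; —)
  P = {0,2}:  v_{0} + v_{2} = v_{3}  ⟹  sig = (2; 1)
  P = {1,3}:  v_{1} + v_{3} = v_{2}  ⟹  sig = (2; 1)
  P = {3,4}:  v_{3} + v_{4} = v_{0}  ⟹  sig = (2; 1)
  P = {5,6,7}:  v_{5} + v_{6} + v_{7} = v_{2}  ⟹  sig = (3; 1)

Sorted signature multiset PRS(X):
    |P|=2: 5 collections, coeffs (), (), (1), (1), (1)
    |P|=3: 1 collection, coeffs (1)


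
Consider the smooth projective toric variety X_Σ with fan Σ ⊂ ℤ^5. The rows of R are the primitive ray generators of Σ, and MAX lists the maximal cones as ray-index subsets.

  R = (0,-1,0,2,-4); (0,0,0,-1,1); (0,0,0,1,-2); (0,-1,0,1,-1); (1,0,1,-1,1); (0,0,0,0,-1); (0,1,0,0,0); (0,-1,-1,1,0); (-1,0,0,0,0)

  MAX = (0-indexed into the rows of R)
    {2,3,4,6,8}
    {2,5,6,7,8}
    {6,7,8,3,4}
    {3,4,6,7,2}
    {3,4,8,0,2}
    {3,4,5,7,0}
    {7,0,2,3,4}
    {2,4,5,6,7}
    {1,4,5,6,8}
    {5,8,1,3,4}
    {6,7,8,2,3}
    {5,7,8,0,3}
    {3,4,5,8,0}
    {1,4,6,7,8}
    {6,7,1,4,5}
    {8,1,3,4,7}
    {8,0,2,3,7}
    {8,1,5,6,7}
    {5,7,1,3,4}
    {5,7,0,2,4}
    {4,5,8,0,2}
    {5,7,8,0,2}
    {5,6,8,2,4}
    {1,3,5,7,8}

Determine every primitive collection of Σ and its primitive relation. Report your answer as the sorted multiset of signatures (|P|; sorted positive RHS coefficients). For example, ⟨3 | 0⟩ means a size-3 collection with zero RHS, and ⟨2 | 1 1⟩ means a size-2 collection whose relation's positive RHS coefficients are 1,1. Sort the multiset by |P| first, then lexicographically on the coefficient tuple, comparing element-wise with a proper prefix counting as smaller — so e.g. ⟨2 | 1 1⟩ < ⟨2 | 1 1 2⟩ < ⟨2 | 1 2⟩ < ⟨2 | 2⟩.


Primitive collections (9):

  P={1,2}:  v_{1} + v_{2} = v_{5}  ⟹  sig = ⟨2 | 1⟩
  P={0,1}:  v_{0} + v_{1} = v_{3} + 2·v_{5}  ⟹  sig = ⟨2 | 1 2⟩
  P={0,6}:  v_{0} + v_{6} = 2·v_{2}  ⟹  sig = ⟨2 | 2⟩
  P={1,3,6}:  v_{1} + v_{3} + v_{6} = 0  ⟹  sig = ⟨3 | 0⟩
  P={2,3,5}:  v_{2} + v_{3} + v_{5} = v_{0}  ⟹  sig = ⟨3 | 1⟩
  P={3,5,6}:  v_{3} + v_{5} + v_{6} = v_{2}  ⟹  sig = ⟨3 | 1⟩
  P={2,4,7,8}:  v_{2} + v_{4} + v_{7} + v_{8} = v_{3}  ⟹  sig = ⟨4 | 1⟩
  P={4,5,7,8}:  v_{4} + v_{5} + v_{7} + v_{8} = v_{1} + v_{3}  ⟹  sig = ⟨4 | 1 1⟩
  P={0,4,7,8}:  v_{0} + v_{4} + v_{7} + v_{8} = 2·v_{3} + v_{5}  ⟹  sig = ⟨4 | 1 2⟩

Hence PRS(X_Σ) =
    ⟨2 | 1⟩
    ⟨2 | 1 2⟩
    ⟨2 | 2⟩
    ⟨3 | 0⟩
    ⟨3 | 1⟩
    ⟨3 | 1⟩
    ⟨4 | 1⟩
    ⟨4 | 1 1⟩
    ⟨4 | 1 2⟩


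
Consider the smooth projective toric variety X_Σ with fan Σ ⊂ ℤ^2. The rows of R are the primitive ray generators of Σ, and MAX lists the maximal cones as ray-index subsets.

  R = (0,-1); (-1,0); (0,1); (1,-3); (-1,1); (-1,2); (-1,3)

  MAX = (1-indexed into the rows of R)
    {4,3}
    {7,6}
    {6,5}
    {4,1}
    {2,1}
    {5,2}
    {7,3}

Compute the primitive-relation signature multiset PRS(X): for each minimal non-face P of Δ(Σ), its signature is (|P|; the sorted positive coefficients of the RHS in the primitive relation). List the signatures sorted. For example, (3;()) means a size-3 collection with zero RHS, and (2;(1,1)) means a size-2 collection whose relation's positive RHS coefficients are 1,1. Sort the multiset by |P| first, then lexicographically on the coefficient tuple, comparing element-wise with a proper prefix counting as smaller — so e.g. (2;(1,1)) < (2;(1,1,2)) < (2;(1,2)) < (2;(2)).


14 collections generate NE(X_Σ); each relation:

  {1,3}:  v_{1} + v_{3} = 0  ⟹  sig = (2;())
  {4,7}:  v_{4} + v_{7} = 0  ⟹  sig = (2;())
  {1,5}:  v_{1} + v_{5} = v_{2}  ⟹  sig = (2;(1))
  {1,6}:  v_{1} + v_{6} = v_{5}  ⟹  sig = (2;(1))
  {1,7}:  v_{1} + v_{7} = v_{6}  ⟹  sig = (2;(1))
  {2,3}:  v_{2} + v_{3} = v_{5}  ⟹  sig = (2;(1))
  {3,5}:  v_{3} + v_{5} = v_{6}  ⟹  sig = (2;(1))
  {3,6}:  v_{3} + v_{6} = v_{7}  ⟹  sig = (2;(1))
  {4,6}:  v_{4} + v_{6} = v_{1}  ⟹  sig = (2;(1))
  {2,7}:  v_{2} + v_{7} = v_{5} + v_{6}  ⟹  sig = (2;(1,1))
  {2,6}:  v_{2} + v_{6} = 2·v_{5}  ⟹  sig = (2;(2))
  {4,5}:  v_{4} + v_{5} = 2·v_{1}  ⟹  sig = (2;(2))
  {5,7}:  v_{5} + v_{7} = 2·v_{6}  ⟹  sig = (2;(2))
  {2,4}:  v_{2} + v_{4} = 3·v_{1}  ⟹  sig = (2;(3))

Hence PRS(X_Σ) =
{ (2;()) ×2,  (2;(1)) ×7,  (2;(1,1)),  (2;(2)) ×3,  (2;(3)) }


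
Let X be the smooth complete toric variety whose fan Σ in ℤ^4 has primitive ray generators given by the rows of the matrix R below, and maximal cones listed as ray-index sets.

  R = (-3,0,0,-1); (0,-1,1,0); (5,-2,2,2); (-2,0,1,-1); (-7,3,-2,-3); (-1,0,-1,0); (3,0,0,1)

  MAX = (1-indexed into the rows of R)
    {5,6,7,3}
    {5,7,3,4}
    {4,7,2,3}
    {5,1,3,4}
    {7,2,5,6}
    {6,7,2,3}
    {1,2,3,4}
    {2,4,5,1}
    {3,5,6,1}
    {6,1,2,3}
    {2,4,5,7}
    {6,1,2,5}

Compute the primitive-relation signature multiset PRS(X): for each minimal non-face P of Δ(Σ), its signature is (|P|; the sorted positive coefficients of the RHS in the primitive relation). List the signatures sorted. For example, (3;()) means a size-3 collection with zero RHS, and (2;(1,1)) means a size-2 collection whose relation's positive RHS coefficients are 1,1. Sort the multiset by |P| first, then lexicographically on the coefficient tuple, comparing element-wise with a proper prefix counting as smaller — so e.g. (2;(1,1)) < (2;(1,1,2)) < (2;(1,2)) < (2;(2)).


Minimal non-faces — 3 found among 7 rays, 12 max cones:

  P={1,7}:  v_{1} + v_{7} = 0 — sig = (2;())
  P={4,6}:  v_{4} + v_{6} = v_{1} — sig = (2;(1))
  P={2,3,5}:  v_{2} + v_{3} + v_{5} = v_{4} — sig = (3;(1))

Hence PRS(X_Σ) =
{ (2;()),  (2;(1)),  (3;(1)) }


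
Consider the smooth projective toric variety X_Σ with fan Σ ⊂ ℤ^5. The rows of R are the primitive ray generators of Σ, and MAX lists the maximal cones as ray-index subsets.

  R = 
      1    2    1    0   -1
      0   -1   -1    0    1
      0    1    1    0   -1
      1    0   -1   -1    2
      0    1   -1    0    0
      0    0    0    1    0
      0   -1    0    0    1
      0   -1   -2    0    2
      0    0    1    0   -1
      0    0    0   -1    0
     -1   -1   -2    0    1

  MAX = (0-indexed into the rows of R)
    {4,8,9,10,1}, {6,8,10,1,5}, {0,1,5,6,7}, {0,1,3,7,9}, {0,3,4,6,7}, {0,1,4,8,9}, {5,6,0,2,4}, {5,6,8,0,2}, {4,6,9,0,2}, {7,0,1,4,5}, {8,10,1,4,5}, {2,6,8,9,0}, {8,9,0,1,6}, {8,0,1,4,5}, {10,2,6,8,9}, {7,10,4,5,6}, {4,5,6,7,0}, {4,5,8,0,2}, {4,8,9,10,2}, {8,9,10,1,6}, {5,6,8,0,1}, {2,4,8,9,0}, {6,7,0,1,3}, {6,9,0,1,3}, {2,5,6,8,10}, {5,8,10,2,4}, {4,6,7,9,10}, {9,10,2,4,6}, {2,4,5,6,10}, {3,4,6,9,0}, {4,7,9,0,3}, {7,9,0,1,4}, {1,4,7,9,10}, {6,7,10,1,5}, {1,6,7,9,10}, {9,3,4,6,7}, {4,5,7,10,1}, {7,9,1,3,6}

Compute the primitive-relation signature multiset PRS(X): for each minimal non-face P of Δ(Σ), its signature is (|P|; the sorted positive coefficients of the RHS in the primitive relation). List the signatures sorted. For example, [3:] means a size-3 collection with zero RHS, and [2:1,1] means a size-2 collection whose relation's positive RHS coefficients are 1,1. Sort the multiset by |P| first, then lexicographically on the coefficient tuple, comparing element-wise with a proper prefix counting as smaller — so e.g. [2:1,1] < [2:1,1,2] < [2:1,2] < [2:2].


Minimal non-faces — 13 found among 11 rays, 38 max cones:

  P={1,2}:  v_{1} + v_{2} = 0  ⇒ sig = [2:]
  P={5,9}:  v_{5} + v_{9} = 0  ⇒ sig = [2:]
  P={0,10}:  v_{0} + v_{10} = v_{4}  ⇒ sig = [2:1]
  P={7,8}:  v_{7} + v_{8} = v_{1}  ⇒ sig = [2:1]
  P={2,7}:  v_{2} + v_{7} = v_{4} + v_{6}  ⇒ sig = [2:1,1]
  P={3,5}:  v_{3} + v_{5} = v_{0} + v_{6} + v_{7}  ⇒ sig = [2:1,1,1]
  P={3,8}:  v_{3} + v_{8} = v_{0} + v_{1} + v_{6} + v_{9}  ⇒ sig = [2:1,1,1,1]
  P={3,10}:  v_{3} + v_{10} = v_{4} + v_{6} + v_{7} + v_{9}  ⇒ sig = [2:1,1,1,1]
  P={2,3}:  v_{2} + v_{3} = v_{0} + v_{4} + 2·v_{6} + v_{9}  ⇒ sig = [2:1,1,1,2]
  P={4,6,8}:  v_{4} + v_{6} + v_{8} = 0  ⇒ sig = [3:]
  P={1,4,6}:  v_{1} + v_{4} + v_{6} = v_{7}  ⇒ sig = [3:1]
  P={1,3,4}:  v_{1} + v_{3} + v_{4} = v_{0} + 2·v_{7} + v_{9}  ⇒ sig = [3:1,1,2]
  P={0,6,7,9}:  v_{0} + v_{6} + v_{7} + v_{9} = v_{3}  ⇒ sig = [4:1]

Signatures (|P|; sorted positive RHS coefficients), sorted:
    |P|=2: 9 collections, coeffs (), (), (1), (1), (1,1), (1,1,1), (1,1,1,1), (1,1,1,1), (1,1,1,2)
    |P|=3: 3 collections, coeffs (), (1), (1,1,2)
    |P|=4: 1 collection, coeffs (1)
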